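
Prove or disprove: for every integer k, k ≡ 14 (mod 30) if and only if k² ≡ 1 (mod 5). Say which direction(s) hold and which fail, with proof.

Only the forward implication holds.

(⟹) Suppose k ≡ 14 (mod 30). Then k² ≡ 14² = 196 (mod 30), and since 5 ∣ 30, also k² ≡ 1 (mod 5).

(⟸) This fails: take k = 1. Then 1² = 1 ≡ 1 (mod 5), yet 1 ≡ 1 (mod 30), not 14.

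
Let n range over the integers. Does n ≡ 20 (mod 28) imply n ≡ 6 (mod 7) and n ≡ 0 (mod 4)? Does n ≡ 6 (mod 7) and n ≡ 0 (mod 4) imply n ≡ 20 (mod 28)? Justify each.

(→) Suppose n ≡ 20 (mod 28); write n = 28j + 20. Since 7 ∣ 28, reducing mod 7 gives n ≡ 20 ≡ 6 (mod 7); since 4 ∣ 28, reducing mod 4 gives n ≡ 20 ≡ 0 (mod 4).

(←) Conversely, if n ≡ 6 (mod 7) and n ≡ 0 (mod 4), then by the Chinese remainder theorem n ≡ 20 (mod 28). This is exactly n ≡ 20 (mod 28).

Both directions hold.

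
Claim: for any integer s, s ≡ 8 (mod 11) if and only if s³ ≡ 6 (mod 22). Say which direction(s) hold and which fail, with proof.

Only the reverse direction holds.

[⇒] This fails: take s = 19. Then 19 ≡ 8 (mod 11), but 19³ = 6859 ≡ 17 (mod 22), not 6.

[⇐] Conversely, the residues r modulo 22 with r³ ≡ 6 (mod 22) are exactly {8}, and each is ≡ 8 (mod 11).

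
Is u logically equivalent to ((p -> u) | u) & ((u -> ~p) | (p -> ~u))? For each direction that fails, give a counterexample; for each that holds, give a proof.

(⇒) fails and (⇐) fails.

[⇒] This fails. Under p = T, u = T, the left side is true but the right side is false.

[⇐] This fails. Under p = F, u = F, the left side is false but the right side is true.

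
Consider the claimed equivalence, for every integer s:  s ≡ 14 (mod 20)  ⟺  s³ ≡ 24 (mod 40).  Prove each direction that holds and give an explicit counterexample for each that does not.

(←) This fails: take s = 4. Then 4³ = 64 ≡ 24 (mod 40), yet 4 ≡ 4 (mod 20), not 14.

(→) Suppose s ≡ 14 (mod 20). Working modulo 40, s ∈ {14, 34}; for each such r, r³ ≡ 24 (mod 40).

The forward direction holds; the converse fails.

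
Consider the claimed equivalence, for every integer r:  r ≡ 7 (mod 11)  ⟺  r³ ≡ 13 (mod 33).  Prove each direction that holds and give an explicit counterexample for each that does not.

[⇐] The residues r modulo 33 with r³ ≡ 13 (mod 33) are exactly {7}, and each is ≡ 7 (mod 11).

[⇒] This fails: take r = 18. Then 18 ≡ 7 (mod 11), but 18³ = 5832 ≡ 24 (mod 33), not 13.

Only the converse holds.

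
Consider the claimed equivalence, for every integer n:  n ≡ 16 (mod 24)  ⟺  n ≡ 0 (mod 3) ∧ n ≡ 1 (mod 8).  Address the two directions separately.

Neither implication holds.

(→) This fails: n = 16 gives 16 ≡ 16 (mod 24) but 16 ≡ 1 (mod 3), so the conjunction on the right does not hold.

(←) This fails: n = 9 satisfies both congruences on the right (9 ≡ 0 mod 3 and 9 ≡ 1 mod 8) yet 9 ≡ 9 (mod 24), not 16.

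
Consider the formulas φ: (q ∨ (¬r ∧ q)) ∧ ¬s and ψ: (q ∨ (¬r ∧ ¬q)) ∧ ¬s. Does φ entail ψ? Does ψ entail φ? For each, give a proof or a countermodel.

Forward direction. Assume the antecedent. If s is true, the antecedent cannot hold. If s is false, the antecedent forces (s = F, r = F, q = T) or (s = F, r = T, q = T), and (q ∨ (¬r ∧ ¬q)) ∧ ¬s holds there. Either way (q ∨ (¬r ∧ ¬q)) ∧ ¬s holds.

Converse. This fails. Under s = F, r = F, q = F, the left side is false but the right side is true.

Not equivalent: only (⇒) holds.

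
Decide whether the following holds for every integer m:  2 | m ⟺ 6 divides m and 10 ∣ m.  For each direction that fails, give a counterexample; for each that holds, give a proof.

Only the converse holds.

Forward direction. This fails: take m = 2. Certainly 2 ∣ 2, but 6 ∤ 2.

Converse. Suppose 6 ∣ m and 10 ∣ m. Any common multiple of 6 and 10 is a multiple of their lcm; here lcm(6, 10) = 6·10/gcd(6, 10) = 60/2 = 30, so 30 ∣ m. Since 2 ∣ 30, it follows that 2 ∣ m.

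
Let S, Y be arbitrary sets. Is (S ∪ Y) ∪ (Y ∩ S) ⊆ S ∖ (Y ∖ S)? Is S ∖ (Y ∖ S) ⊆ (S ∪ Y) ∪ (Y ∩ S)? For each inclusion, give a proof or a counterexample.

(⟹) This inclusion fails. Take S = ∅, Y = {1}; then 1 ∈ (S ∪ Y) ∪ (Y ∩ S) but 1 ∉ S ∖ (Y ∖ S).

(⟸) Let x ∈ S ∖ (Y ∖ S). Then either x ∈ S and x ∉ Y; or x ∈ S ∩ Y. In each case x ∈ (S ∪ Y) ∪ (Y ∩ S), so S ∖ (Y ∖ S) ⊆ (S ∪ Y) ∪ (Y ∩ S).

Only the reverse inclusion holds.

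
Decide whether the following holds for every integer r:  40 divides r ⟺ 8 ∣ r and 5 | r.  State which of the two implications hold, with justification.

Forward direction. If 40 ∣ r, write r = 40q. Since 40 = 5·8, r = 8·(5q), so 8 ∣ r; and since 40 = 8·5, r = 5·(8q), so 5 ∣ r.

Converse. Suppose 8 ∣ r and 5 ∣ r. Any common multiple of 8 and 5 is a multiple of their lcm; here gcd(8, 5) = 1, so lcm(8, 5) = 8·5 = 40, so 40 ∣ r.

The biconditional holds.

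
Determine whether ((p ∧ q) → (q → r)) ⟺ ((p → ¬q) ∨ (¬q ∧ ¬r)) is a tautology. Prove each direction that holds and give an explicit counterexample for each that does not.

[⇒] This fails. Under q = T, p = T, r = T, the left side is true but the right side is false.

[⇐] Assume the antecedent. If q is true, the antecedent forces (q = T, p = F, r = F) or (q = T, p = F, r = T), and (p ∧ q) → (q → r) holds there. If q is false, (p ∧ q) → (q → r) reduces to true regardless of the other variables. Either way (p ∧ q) → (q → r) holds.

(⇒) fails; (⇐) holds.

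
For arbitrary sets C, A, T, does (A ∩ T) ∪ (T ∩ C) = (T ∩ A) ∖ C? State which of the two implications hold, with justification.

Forward inclusion. This inclusion fails. Take C = {1}, A = ∅, T = {1}; then 1 ∈ (A ∩ T) ∪ (T ∩ C) but 1 ∉ (T ∩ A) ∖ C.

Reverse inclusion. Let x ∈ (T ∩ A) ∖ C. Then x ∈ A ∩ T and x ∉ C, from which x ∈ (A ∩ T) ∪ (T ∩ C).

(⊆) fails; (⊇) holds.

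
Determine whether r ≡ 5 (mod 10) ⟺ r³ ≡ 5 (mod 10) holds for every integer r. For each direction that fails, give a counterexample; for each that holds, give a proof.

(→) Suppose r ≡ 5 (mod 10). Write r = 10j + 5. Then (10j + 5)³ = 1000j³ + 1500j² + 750j + 125 = 10(100j³ + 150j² + 75j + 12) + 5, so r³ ≡ 5 (mod 10).

(←) Conversely, suppose r³ ≡ 5 (mod 10). The only residue r in {0, …, 9} with r³ ≡ 5 (mod 10) is r = 5, so r ≡ 5 (mod 10).

Both directions hold.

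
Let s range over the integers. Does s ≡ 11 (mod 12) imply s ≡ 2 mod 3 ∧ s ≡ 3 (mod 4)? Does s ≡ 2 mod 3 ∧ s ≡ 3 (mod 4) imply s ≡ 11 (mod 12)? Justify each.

Both directions hold; the statement is true.

Forward direction. Suppose s ≡ 11 (mod 12); write s = 12j + 11. Since 3 ∣ 12, reducing mod 3 gives s ≡ 11 ≡ 2 (mod 3); since 4 ∣ 12, reducing mod 4 gives s ≡ 11 ≡ 3 (mod 4).

Converse. If s ≡ 2 (mod 3) and s ≡ 3 (mod 4), then by the Chinese remainder theorem s ≡ 11 (mod 12). This is exactly s ≡ 11 (mod 12).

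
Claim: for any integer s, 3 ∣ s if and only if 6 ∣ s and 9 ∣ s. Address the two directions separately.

Not equivalent: only (⇐) holds.

Forward direction. This fails: take s = 3. Certainly 3 ∣ 3, but 6 ∤ 3.

Converse. Suppose 6 ∣ s and 9 ∣ s. Any common multiple of 6 and 9 is a multiple of their lcm; here lcm(6, 9) = 6·9/gcd(6, 9) = 54/3 = 18, so 18 ∣ s. Since 3 ∣ 18, it follows that 3 ∣ s.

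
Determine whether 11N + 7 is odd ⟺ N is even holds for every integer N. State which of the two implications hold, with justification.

Forward direction. Suppose 11N + 7 is odd. Since 11 is odd, 11N and N have the same parity, so 11N + 7 ≡ N + 7 (mod 2). As 7 is odd, 11N + 7 is odd exactly when N is even. Thus N is even.

Converse. Suppose N is even; write N = 2j. Then 11N + 7 = 11·(2j) + 7 = 2·11j + 7, which is odd.

Equivalent; both directions hold.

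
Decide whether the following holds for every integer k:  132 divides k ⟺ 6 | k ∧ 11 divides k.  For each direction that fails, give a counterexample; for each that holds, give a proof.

Forward direction. If 132 ∣ k, write k = 132q. Since 132 = 22·6, k = 6·(22q), so 6 ∣ k; and since 132 = 12·11, k = 11·(12q), so 11 ∣ k.

Converse. This fails: take k = 66. Both 6 ∣ 66 and 11 ∣ 66, yet 66 is not a multiple of 132 (since 66 = 0·132 + 66), so 132 ∤ 66.

Only the forward implication holds.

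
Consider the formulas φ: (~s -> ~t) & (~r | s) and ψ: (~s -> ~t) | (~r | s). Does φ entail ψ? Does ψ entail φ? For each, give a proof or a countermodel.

(⇐) This fails. Under r = T, t = F, s = F, the left side is false but the right side is true.

(⇒) Assume the antecedent. If r is true, the antecedent forces (r = T, t = F, s = T) or (r = T, t = T, s = T), and (~s -> ~t) | (~r | s) holds there. If r is false, (~s -> ~t) | (~r | s) reduces to true regardless of the other variables. Either way (~s -> ~t) | (~r | s) holds.

Not equivalent: only (⇒) holds.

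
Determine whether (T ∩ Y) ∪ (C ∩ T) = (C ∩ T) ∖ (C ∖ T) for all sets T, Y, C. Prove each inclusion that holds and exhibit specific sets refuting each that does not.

Only the reverse inclusion holds.

Forward inclusion. This inclusion fails. Take T = {1}, Y = {1}, C = ∅; then 1 ∈ (T ∩ Y) ∪ (C ∩ T) but 1 ∉ (C ∩ T) ∖ (C ∖ T).

Reverse inclusion. Let x ∈ (C ∩ T) ∖ (C ∖ T). Then either x ∈ T ∩ C and x ∉ Y; or x ∈ T ∩ Y ∩ C. In each case x ∈ (T ∩ Y) ∪ (C ∩ T), so (C ∩ T) ∖ (C ∖ T) ⊆ (T ∩ Y) ∪ (C ∩ T).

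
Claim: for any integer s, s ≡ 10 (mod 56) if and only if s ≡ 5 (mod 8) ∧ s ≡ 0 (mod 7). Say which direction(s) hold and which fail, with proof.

Both directions fail.

(→) This fails: s = 10 gives 10 ≡ 10 (mod 56) but 10 ≡ 2 (mod 8), so the conjunction on the right does not hold.

(←) This fails: s = 21 satisfies both congruences on the right (21 ≡ 5 mod 8 and 21 ≡ 0 mod 7) yet 21 ≡ 21 (mod 56), not 10.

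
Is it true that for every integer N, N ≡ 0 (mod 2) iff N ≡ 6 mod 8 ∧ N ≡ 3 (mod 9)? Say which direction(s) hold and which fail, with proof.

Converse. If N ≡ 6 (mod 8) and N ≡ 3 (mod 9), then by the Chinese remainder theorem N ≡ 30 (mod 72). Since 30 ≡ 0 (mod 2) and 2 ∣ 72, we get N ≡ 0 (mod 2).

Forward direction. This fails: N = 0 gives 0 ≡ 0 (mod 2) but 0 ≡ 0 (mod 8), so the conjunction on the right does not hold.

Only the reverse direction holds.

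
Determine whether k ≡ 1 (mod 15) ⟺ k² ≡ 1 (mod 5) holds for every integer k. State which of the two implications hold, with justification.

(⇒) holds; (⇐) fails.

(→) Suppose k ≡ 1 (mod 15). Then k² ≡ 1² = 1 (mod 15), and since 5 ∣ 15, also k² ≡ 1 (mod 5).

(←) This fails: take k = 4. Then 4² = 16 ≡ 1 (mod 5), yet 4 ≡ 4 (mod 15), not 1.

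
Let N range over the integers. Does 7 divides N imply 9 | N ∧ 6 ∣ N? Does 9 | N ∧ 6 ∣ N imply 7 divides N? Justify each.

[⇒] This fails: take N = 7. Certainly 7 ∣ 7, but 9 ∤ 7.

[⇐] This fails: take N = 18. Both 9 ∣ 18 and 6 ∣ 18, yet 18 is not a multiple of 7 (since 18 = 2·7 + 4), so 7 ∤ 18.

Both directions fail.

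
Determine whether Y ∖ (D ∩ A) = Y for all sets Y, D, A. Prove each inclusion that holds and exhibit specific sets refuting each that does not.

The sets are not equal: only the forward inclusion holds.

(⊆) Let x ∈ Y ∖ (D ∩ A). Then either x ∈ Y and x ∉ D, A; or x ∈ Y ∩ D and x ∉ A; or x ∈ Y ∩ A and x ∉ D. In each case x ∈ Y, so Y ∖ (D ∩ A) ⊆ Y.

(⊇) This inclusion fails. Take Y = {1}, D = {1}, A = {1}; then 1 ∈ Y but 1 ∉ Y ∖ (D ∩ A).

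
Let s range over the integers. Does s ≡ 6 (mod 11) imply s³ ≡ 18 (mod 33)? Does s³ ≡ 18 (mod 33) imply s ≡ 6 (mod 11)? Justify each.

Only the converse holds.

Forward direction. This fails: take s = 17. Then 17 ≡ 6 (mod 11), but 17³ = 4913 ≡ 29 (mod 33), not 18.

Converse. The residues r modulo 33 with r³ ≡ 18 (mod 33) are exactly {6}, and each is ≡ 6 (mod 11).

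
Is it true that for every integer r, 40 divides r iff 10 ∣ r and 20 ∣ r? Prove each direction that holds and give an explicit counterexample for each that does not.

(⇒) If 40 ∣ r, write r = 40q. Since 40 = 4·10, r = 10·(4q), so 10 ∣ r; and since 40 = 2·20, r = 20·(2q), so 20 ∣ r.

(⇐) This fails: take r = 20. Both 10 ∣ 20 and 20 ∣ 20, yet 20 is not a multiple of 40 (since 20 = 0·40 + 20), so 40 ∤ 20.

The forward direction holds; the converse fails.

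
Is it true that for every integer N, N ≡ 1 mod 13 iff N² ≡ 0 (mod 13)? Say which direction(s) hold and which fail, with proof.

Neither implication holds.

[⇒] This fails: take N = 1. Then 1 ≡ 1 (mod 13), but 1² = 1 ≡ 1 (mod 13), not 0.

[⇐] This fails: take N = 0. Then 0² = 0 ≡ 0 (mod 13), yet 0 ≡ 0 (mod 13), not 1.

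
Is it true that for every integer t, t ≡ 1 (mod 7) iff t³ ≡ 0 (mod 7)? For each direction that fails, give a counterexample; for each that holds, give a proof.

(⇒) This fails: take t = 1. Then 1 ≡ 1 (mod 7), but 1³ = 1 ≡ 1 (mod 7), not 0.

(⇐) This fails: take t = 0. Then 0³ = 0 ≡ 0 (mod 7), yet 0 ≡ 0 (mod 7), not 1.

Both directions fail.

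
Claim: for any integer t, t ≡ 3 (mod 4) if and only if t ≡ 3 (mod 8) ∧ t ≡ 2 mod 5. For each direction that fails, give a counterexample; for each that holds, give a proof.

(⇒) fails; (⇐) holds.

(→) This fails: t = 3 gives 3 ≡ 3 (mod 4) but 3 ≡ 3 (mod 5), so the conjunction on the right does not hold.

(←) Conversely, if t ≡ 3 (mod 8) and t ≡ 2 (mod 5), then by the Chinese remainder theorem t ≡ 27 (mod 40). Since 27 ≡ 3 (mod 4) and 4 ∣ 40, we get t ≡ 3 (mod 4).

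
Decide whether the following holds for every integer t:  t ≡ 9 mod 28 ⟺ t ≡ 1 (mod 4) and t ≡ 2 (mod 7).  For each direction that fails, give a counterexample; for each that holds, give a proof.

Forward direction. Suppose t ≡ 9 (mod 28); write t = 28j + 9. Since 4 ∣ 28, reducing mod 4 gives t ≡ 9 ≡ 1 (mod 4); since 7 ∣ 28, reducing mod 7 gives t ≡ 9 ≡ 2 (mod 7).

Converse. If t ≡ 1 (mod 4) and t ≡ 2 (mod 7), then by the Chinese remainder theorem t ≡ 9 (mod 28). This is exactly t ≡ 9 (mod 28).

Equivalent; both directions hold.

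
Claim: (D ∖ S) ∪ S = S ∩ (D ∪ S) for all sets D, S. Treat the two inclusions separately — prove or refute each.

(⊆) fails; (⊇) holds.

(⟹) This inclusion fails. Take D = {1}, S = ∅; then 1 ∈ (D ∖ S) ∪ S but 1 ∉ S ∩ (D ∪ S).

(⟸) Let x ∈ S ∩ (D ∪ S). Then either x ∈ S and x ∉ D; or x ∈ D ∩ S. In each case x ∈ (D ∖ S) ∪ S, so S ∩ (D ∪ S) ⊆ (D ∖ S) ∪ S.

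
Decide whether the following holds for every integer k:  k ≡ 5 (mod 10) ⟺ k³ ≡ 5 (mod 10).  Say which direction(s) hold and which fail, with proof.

The biconditional holds.

(⟹) Suppose k ≡ 5 (mod 10). Write k = 10j + 5. Then (10j + 5)³ = 1000j³ + 1500j² + 750j + 125 = 10(100j³ + 150j² + 75j + 12) + 5, so k³ ≡ 5 (mod 10).

(⟸) Conversely, suppose k³ ≡ 5 (mod 10). The only residue r in {0, …, 9} with r³ ≡ 5 (mod 10) is r = 5, so k ≡ 5 (mod 10).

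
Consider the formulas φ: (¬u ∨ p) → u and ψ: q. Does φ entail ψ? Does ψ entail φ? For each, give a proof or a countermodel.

Neither direction holds.

Forward direction. This fails. Under p = F, q = F, u = T, the left side is true but the right side is false.

Converse. This fails. Under p = F, q = T, u = F, the left side is false but the right side is true.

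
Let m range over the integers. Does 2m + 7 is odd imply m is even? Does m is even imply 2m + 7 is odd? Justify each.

Only the reverse direction holds.

Forward direction. This fails: take m = 5. Then 2m + 7 = 17, which is odd, yet m = 5 is odd, not even.

Converse. Suppose m is even. Since 2 is even, 2m is even for every m, so 2m + 7 has the same parity as 7, which is odd. Hence 2m + 7 is odd.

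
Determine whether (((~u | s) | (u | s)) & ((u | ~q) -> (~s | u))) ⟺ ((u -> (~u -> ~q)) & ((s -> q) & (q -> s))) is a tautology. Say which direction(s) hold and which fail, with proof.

(⇒) fails; (⇐) holds.

[⇐] Assume the antecedent. If q is true, the consequent reduces to true regardless of the other variables. If q is false, the antecedent forces (q = F, u = F, s = F) or (q = F, u = T, s = F), and the consequent holds there. Either way the consequent holds.

[⇒] This fails. Under q = T, u = F, s = F, the left side is true but the right side is false.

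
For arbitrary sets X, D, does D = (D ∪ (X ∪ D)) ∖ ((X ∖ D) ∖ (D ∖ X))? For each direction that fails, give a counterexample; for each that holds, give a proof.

Forward inclusion. Let x ∈ D. Then either x ∈ D and x ∉ X; or x ∈ X ∩ D. In each case x ∈ (D ∪ (X ∪ D)) ∖ ((X ∖ D) ∖ (D ∖ X)), so D ⊆ (D ∪ (X ∪ D)) ∖ ((X ∖ D) ∖ (D ∖ X)).

Reverse inclusion. Let x ∈ (D ∪ (X ∪ D)) ∖ ((X ∖ D) ∖ (D ∖ X)). Then either x ∈ D and x ∉ X; or x ∈ X ∩ D. In each case x ∈ D, so (D ∪ (X ∪ D)) ∖ ((X ∖ D) ∖ (D ∖ X)) ⊆ D.

Both inclusions hold.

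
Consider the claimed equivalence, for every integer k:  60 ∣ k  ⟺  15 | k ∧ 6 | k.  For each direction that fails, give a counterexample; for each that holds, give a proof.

Forward direction. If 60 ∣ k, write k = 60q. Since 60 = 4·15, k = 15·(4q), so 15 ∣ k; and since 60 = 10·6, k = 6·(10q), so 6 ∣ k.

Converse. This fails: take k = 30. Both 15 ∣ 30 and 6 ∣ 30, yet 30 is not a multiple of 60 (since 30 = 0·60 + 30), so 60 ∤ 30.

Only the forward direction holds.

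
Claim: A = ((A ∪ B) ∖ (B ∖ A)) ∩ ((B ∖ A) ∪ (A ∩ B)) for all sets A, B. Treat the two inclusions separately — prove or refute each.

(⊆) fails; (⊇) holds.

(⊇) Let x ∈ ((A ∪ B) ∖ (B ∖ A)) ∩ ((B ∖ A) ∪ (A ∩ B)). Then x ∈ A ∩ B, from which x ∈ A.

(⊆) This inclusion fails. Take A = {1}, B = ∅; then 1 ∈ A but 1 ∉ ((A ∪ B) ∖ (B ∖ A)) ∩ ((B ∖ A) ∪ (A ∩ B)).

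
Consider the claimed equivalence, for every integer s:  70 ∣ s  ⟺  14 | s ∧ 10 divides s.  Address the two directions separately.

Forward direction. If 70 ∣ s, write s = 70q. Since 70 = 5·14, s = 14·(5q), so 14 ∣ s; and since 70 = 7·10, s = 10·(7q), so 10 ∣ s.

Converse. Suppose 14 ∣ s and 10 ∣ s. Any common multiple of 14 and 10 is a multiple of their lcm; here lcm(14, 10) = 14·10/gcd(14, 10) = 140/2 = 70, so 70 ∣ s.

Both implications hold.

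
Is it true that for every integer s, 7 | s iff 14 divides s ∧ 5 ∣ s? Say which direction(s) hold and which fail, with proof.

(⇒) fails; (⇐) holds.

[⇒] This fails: take s = 7. Certainly 7 ∣ 7, but 14 ∤ 7.

[⇐] Suppose 14 ∣ s and 5 ∣ s. Any common multiple of 14 and 5 is a multiple of their lcm; here gcd(14, 5) = 1, so lcm(14, 5) = 14·5 = 70, so 70 ∣ s. Since 7 ∣ 70, it follows that 7 ∣ s.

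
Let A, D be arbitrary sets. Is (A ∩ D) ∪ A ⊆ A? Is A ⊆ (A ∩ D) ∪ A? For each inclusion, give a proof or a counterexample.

(⊆) Let x ∈ (A ∩ D) ∪ A. Then either x ∈ A and x ∉ D; or x ∈ A ∩ D. In each case x ∈ A, so (A ∩ D) ∪ A ⊆ A.

(⊇) Let x ∈ A. Then either x ∈ A and x ∉ D; or x ∈ A ∩ D. In each case x ∈ (A ∩ D) ∪ A, so A ⊆ (A ∩ D) ∪ A.

Both inclusions hold.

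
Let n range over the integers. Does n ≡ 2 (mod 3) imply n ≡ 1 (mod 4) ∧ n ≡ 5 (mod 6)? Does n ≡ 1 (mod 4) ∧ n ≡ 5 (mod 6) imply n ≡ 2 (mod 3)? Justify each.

[⇒] This fails: n = 8 gives 8 ≡ 2 (mod 3) but 8 ≡ 0 (mod 4), so the conjunction on the right does not hold.

[⇐] Conversely, if n ≡ 1 (mod 4) and n ≡ 5 (mod 6), then by the Chinese remainder theorem n ≡ 5 (mod 12). Since 5 ≡ 2 (mod 3) and 3 ∣ 12, we get n ≡ 2 (mod 3).

(⇒) fails; (⇐) holds.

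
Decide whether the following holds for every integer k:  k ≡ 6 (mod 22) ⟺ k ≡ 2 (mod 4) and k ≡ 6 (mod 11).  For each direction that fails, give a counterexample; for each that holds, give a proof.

Forward direction. This fails: k = 28 gives 28 ≡ 6 (mod 22) but 28 ≡ 0 (mod 4), so the conjunction on the right does not hold.

Converse. If k ≡ 2 (mod 4) and k ≡ 6 (mod 11), then by the Chinese remainder theorem k ≡ 6 (mod 44). Since 6 ≡ 6 (mod 22) and 22 ∣ 44, we get k ≡ 6 (mod 22).

Only the converse holds.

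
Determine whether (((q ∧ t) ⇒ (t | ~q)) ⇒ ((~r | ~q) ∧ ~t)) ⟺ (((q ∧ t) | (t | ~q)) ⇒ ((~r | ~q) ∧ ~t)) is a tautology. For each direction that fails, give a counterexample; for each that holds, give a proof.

Forward direction. Assume the antecedent. If t is true, the antecedent cannot hold. If t is false, the consequent reduces to true regardless of the other variables. Either way the consequent holds.

Converse. This fails. Under t = F, q = T, r = T, the left side is false but the right side is true.

Not equivalent: only (⇒) holds.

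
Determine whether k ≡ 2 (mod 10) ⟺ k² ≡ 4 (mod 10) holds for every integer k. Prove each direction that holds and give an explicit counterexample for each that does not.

Only the forward implication holds.

(⇒) Suppose k ≡ 2 (mod 10). Write k = 10j + 2. Then (10j + 2)² = 100j² + 40j + 4 = 10(10j² + 4j) + 4, so k² ≡ 4 (mod 10).

(⇐) This fails: take k = 8. Then 8² = 64 ≡ 4 (mod 10), yet 8 ≡ 8 (mod 10), not 2.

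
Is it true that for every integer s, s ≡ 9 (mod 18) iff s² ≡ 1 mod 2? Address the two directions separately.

Not equivalent: only (⇒) holds.

(⇐) This fails: take s = 1. Then 1² = 1 ≡ 1 (mod 2), yet 1 ≡ 1 (mod 18), not 9.

(⇒) Suppose s ≡ 9 (mod 18). Then s² ≡ 9² = 81 (mod 18), and since 2 ∣ 18, also s² ≡ 1 (mod 2).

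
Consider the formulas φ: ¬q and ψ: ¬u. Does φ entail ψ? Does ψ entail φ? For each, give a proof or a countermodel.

Both directions fail.

[⇒] This fails. Under q = F, u = T, the left side is true but the right side is false.

[⇐] This fails. Under q = T, u = F, the left side is false but the right side is true.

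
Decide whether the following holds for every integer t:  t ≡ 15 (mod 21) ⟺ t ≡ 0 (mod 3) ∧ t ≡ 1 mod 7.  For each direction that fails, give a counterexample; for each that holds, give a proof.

Both directions hold; the statement is true.

Forward direction. Suppose t ≡ 15 (mod 21); write t = 21j + 15. Since 3 ∣ 21, reducing mod 3 gives t ≡ 15 ≡ 0 (mod 3); since 7 ∣ 21, reducing mod 7 gives t ≡ 15 ≡ 1 (mod 7).

Converse. If t ≡ 0 (mod 3) and t ≡ 1 (mod 7), then by the Chinese remainder theorem t ≡ 15 (mod 21). This is exactly t ≡ 15 (mod 21).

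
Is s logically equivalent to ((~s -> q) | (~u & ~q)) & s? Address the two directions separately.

Both directions hold; the statement is true.

(⇒) Assume the antecedent. If s is true, ((~s -> q) | (~u & ~q)) & s reduces to true regardless of the other variables. If s is false, the antecedent cannot hold. Either way ((~s -> q) | (~u & ~q)) & s holds.

(⇐) Assume the antecedent. If s is true, s reduces to true regardless of the other variables. If s is false, the antecedent cannot hold. Either way s holds.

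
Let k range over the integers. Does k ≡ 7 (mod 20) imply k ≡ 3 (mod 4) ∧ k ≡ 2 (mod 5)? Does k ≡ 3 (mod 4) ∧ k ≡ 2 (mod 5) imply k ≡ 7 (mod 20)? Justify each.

Equivalent; both directions hold.

(⟹) Suppose k ≡ 7 (mod 20); write k = 20j + 7. Since 4 ∣ 20, reducing mod 4 gives k ≡ 7 ≡ 3 (mod 4); since 5 ∣ 20, reducing mod 5 gives k ≡ 7 ≡ 2 (mod 5).

(⟸) Conversely, if k ≡ 3 (mod 4) and k ≡ 2 (mod 5), then by the Chinese remainder theorem k ≡ 7 (mod 20). This is exactly k ≡ 7 (mod 20).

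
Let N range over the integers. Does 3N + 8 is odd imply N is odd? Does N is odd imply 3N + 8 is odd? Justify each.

Both directions hold.

[⇒] Suppose 3N + 8 is odd. Since 3 is odd, 3N and N have the same parity, so 3N + 8 ≡ N + 8 (mod 2). As 8 is even, 3N + 8 is odd exactly when N is odd. Thus N is odd.

[⇐] Conversely, suppose N is odd; write N = 2j + 1. Then 3N + 8 = 3·(2j + 1) + 8 = 2·3j + 11, which is odd.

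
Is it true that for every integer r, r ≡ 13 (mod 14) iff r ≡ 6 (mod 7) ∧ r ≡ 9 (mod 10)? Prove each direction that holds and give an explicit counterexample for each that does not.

(→) This fails: r = 41 gives 41 ≡ 13 (mod 14) but 41 ≡ 1 (mod 10), so the conjunction on the right does not hold.

(←) Conversely, if r ≡ 6 (mod 7) and r ≡ 9 (mod 10), then by the Chinese remainder theorem r ≡ 69 (mod 70). Since 69 ≡ 13 (mod 14) and 14 ∣ 70, we get r ≡ 13 (mod 14).

Only the reverse direction holds.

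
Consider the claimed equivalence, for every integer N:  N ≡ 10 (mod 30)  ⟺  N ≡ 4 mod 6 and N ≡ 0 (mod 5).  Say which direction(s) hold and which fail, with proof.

Both implications hold.

[⇒] Suppose N ≡ 10 (mod 30); write N = 30j + 10. Since 6 ∣ 30, reducing mod 6 gives N ≡ 10 ≡ 4 (mod 6); since 5 ∣ 30, reducing mod 5 gives N ≡ 10 ≡ 0 (mod 5).

[⇐] Conversely, if N ≡ 4 (mod 6) and N ≡ 0 (mod 5), then by the Chinese remainder theorem N ≡ 10 (mod 30). This is exactly N ≡ 10 (mod 30).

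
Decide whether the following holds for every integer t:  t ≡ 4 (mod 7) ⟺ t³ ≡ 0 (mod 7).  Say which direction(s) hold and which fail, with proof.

(→) This fails: take t = 4. Then 4 ≡ 4 (mod 7), but 4³ = 64 ≡ 1 (mod 7), not 0.

(←) This fails: take t = 0. Then 0³ = 0 ≡ 0 (mod 7), yet 0 ≡ 0 (mod 7), not 4.

Neither implication holds.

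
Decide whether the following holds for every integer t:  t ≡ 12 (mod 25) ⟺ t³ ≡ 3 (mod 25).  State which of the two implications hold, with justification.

(⟹) Suppose t ≡ 12 (mod 25). Write t = 25j + 12. Then (25j + 12)³ = 15625j³ + 22500j² + 10800j + 1728 = 25(625j³ + 900j² + 432j + 69) + 3, so t³ ≡ 3 (mod 25).

(⟸) Conversely, suppose t³ ≡ 3 (mod 25). The only residue r in {0, …, 24} with r³ ≡ 3 (mod 25) is r = 12, so t ≡ 12 (mod 25).

The biconditional holds.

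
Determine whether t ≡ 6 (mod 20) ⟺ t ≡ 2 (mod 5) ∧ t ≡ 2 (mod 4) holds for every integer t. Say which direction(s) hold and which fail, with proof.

(⟹) This fails: t = 6 gives 6 ≡ 6 (mod 20) but 6 ≡ 1 (mod 5), so the conjunction on the right does not hold.

(⟸) This fails: t = 2 satisfies both congruences on the right (2 ≡ 2 mod 5 and 2 ≡ 2 mod 4) yet 2 ≡ 2 (mod 20), not 6.

Neither implication holds.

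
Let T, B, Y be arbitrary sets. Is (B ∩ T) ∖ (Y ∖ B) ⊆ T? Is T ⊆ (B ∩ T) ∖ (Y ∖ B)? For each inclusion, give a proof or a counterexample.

(⊆) Let x ∈ (B ∩ T) ∖ (Y ∖ B). Then either x ∈ T ∩ B and x ∉ Y; or x ∈ T ∩ B ∩ Y. In each case x ∈ T, so (B ∩ T) ∖ (Y ∖ B) ⊆ T.

(⊇) This inclusion fails. Take T = {1}, B = ∅, Y = ∅; then 1 ∈ T but 1 ∉ (B ∩ T) ∖ (Y ∖ B).

(⊆) holds; (⊇) fails.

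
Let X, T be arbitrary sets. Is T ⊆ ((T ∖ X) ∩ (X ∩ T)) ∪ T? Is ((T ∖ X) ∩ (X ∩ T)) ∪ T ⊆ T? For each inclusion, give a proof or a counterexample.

(⟹) Let x ∈ T. Then either x ∈ T and x ∉ X; or x ∈ X ∩ T. In each case x ∈ ((T ∖ X) ∩ (X ∩ T)) ∪ T, so T ⊆ ((T ∖ X) ∩ (X ∩ T)) ∪ T.

(⟸) Let x ∈ ((T ∖ X) ∩ (X ∩ T)) ∪ T. Then either x ∈ T and x ∉ X; or x ∈ X ∩ T. In each case x ∈ T, so ((T ∖ X) ∩ (X ∩ T)) ∪ T ⊆ T.

Both inclusions hold; the sets are equal.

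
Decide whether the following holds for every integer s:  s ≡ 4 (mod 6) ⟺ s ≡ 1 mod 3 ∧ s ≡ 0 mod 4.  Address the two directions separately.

(⟹) This fails: s = 10 gives 10 ≡ 4 (mod 6) but 10 ≡ 2 (mod 4), so the conjunction on the right does not hold.

(⟸) Conversely, if s ≡ 1 (mod 3) and s ≡ 0 (mod 4), then by the Chinese remainder theorem s ≡ 4 (mod 12). Since 4 ≡ 4 (mod 6) and 6 ∣ 12, we get s ≡ 4 (mod 6).

Only the converse holds.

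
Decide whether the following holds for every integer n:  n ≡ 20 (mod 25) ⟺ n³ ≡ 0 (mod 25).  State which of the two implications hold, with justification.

[⇒] Suppose n ≡ 20 (mod 25). Write n = 25j + 20. Then (25j + 20)³ = 15625j³ + 37500j² + 30000j + 8000 = 25(625j³ + 1500j² + 1200j + 320) + 0, so n³ ≡ 0 (mod 25).

[⇐] This fails: take n = 0. Then 0³ = 0 ≡ 0 (mod 25), yet 0 ≡ 0 (mod 25), not 20.

(⇒) holds; (⇐) fails.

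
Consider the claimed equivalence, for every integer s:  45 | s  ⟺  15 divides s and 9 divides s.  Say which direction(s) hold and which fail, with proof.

(⇒) If 45 ∣ s, write s = 45q. Since 45 = 3·15, s = 15·(3q), so 15 ∣ s; and since 45 = 5·9, s = 9·(5q), so 9 ∣ s.

(⇐) Suppose 15 ∣ s and 9 ∣ s. Any common multiple of 15 and 9 is a multiple of their lcm; here lcm(15, 9) = 15·9/gcd(15, 9) = 135/3 = 45, so 45 ∣ s.

Both implications hold.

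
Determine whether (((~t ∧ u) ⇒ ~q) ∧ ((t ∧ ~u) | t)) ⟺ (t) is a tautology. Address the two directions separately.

Both implications hold.

(⟸) Assume the antecedent. If q is true, the antecedent forces (q = T, u = F, t = T) or (q = T, u = T, t = T), and the consequent holds there. If q is false, the antecedent forces (q = F, u = F, t = T) or (q = F, u = T, t = T), and the consequent holds there. Either way the consequent holds.

(⟹) Assume the antecedent. If q is true, the antecedent forces (q = T, u = F, t = T) or (q = T, u = T, t = T), and t holds there. If q is false, the antecedent forces (q = F, u = F, t = T) or (q = F, u = T, t = T), and t holds there. Either way t holds.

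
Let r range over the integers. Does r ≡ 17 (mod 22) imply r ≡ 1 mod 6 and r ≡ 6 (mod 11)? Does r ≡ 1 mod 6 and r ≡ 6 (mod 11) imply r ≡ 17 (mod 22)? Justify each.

Forward direction. This fails: r = 17 gives 17 ≡ 17 (mod 22) but 17 ≡ 5 (mod 6), so the conjunction on the right does not hold.

Converse. If r ≡ 1 (mod 6) and r ≡ 6 (mod 11), then by the Chinese remainder theorem r ≡ 61 (mod 66). Since 61 ≡ 17 (mod 22) and 22 ∣ 66, we get r ≡ 17 (mod 22).

(⇒) fails; (⇐) holds.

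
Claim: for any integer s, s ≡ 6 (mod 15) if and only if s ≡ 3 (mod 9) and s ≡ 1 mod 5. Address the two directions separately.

(⟹) This fails: s = 36 gives 36 ≡ 6 (mod 15) but 36 ≡ 0 (mod 9), so the conjunction on the right does not hold.

(⟸) Conversely, if s ≡ 3 (mod 9) and s ≡ 1 (mod 5), then by the Chinese remainder theorem s ≡ 21 (mod 45). Since 21 ≡ 6 (mod 15) and 15 ∣ 45, we get s ≡ 6 (mod 15).

Only the converse holds.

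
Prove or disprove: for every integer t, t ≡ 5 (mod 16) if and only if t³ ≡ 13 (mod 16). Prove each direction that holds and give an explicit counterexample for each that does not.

(⟹) Suppose t ≡ 5 (mod 16). Write t = 16j + 5. Then (16j + 5)³ = 4096j³ + 3840j² + 1200j + 125 = 16(256j³ + 240j² + 75j + 7) + 13, so t³ ≡ 13 (mod 16).

(⟸) Conversely, suppose t³ ≡ 13 (mod 16). The only residue r in {0, …, 15} with r³ ≡ 13 (mod 16) is r = 5, so t ≡ 5 (mod 16).

Both directions hold; the statement is true.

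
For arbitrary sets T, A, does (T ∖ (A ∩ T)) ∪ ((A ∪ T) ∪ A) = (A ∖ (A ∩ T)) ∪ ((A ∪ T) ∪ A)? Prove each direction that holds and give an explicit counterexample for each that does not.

Both inclusions hold; the sets are equal.

(⊆) Let x ∈ (T ∖ (A ∩ T)) ∪ ((A ∪ T) ∪ A). Then either x ∈ T and x ∉ A; or x ∈ A and x ∉ T; or x ∈ T ∩ A. In each case x ∈ (A ∖ (A ∩ T)) ∪ ((A ∪ T) ∪ A), so (T ∖ (A ∩ T)) ∪ ((A ∪ T) ∪ A) ⊆ (A ∖ (A ∩ T)) ∪ ((A ∪ T) ∪ A).

(⊇) Let x ∈ (A ∖ (A ∩ T)) ∪ ((A ∪ T) ∪ A). Then either x ∈ T and x ∉ A; or x ∈ A and x ∉ T; or x ∈ T ∩ A. In each case x ∈ (T ∖ (A ∩ T)) ∪ ((A ∪ T) ∪ A), so (A ∖ (A ∩ T)) ∪ ((A ∪ T) ∪ A) ⊆ (T ∖ (A ∩ T)) ∪ ((A ∪ T) ∪ A).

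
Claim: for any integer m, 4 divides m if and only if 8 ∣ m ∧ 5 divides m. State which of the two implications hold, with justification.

(⇒) fails; (⇐) holds.

(⟹) This fails: take m = 4. Certainly 4 ∣ 4, but 8 ∤ 4.

(⟸) Suppose 8 ∣ m and 5 ∣ m. Any common multiple of 8 and 5 is a multiple of their lcm; here gcd(8, 5) = 1, so lcm(8, 5) = 8·5 = 40, so 40 ∣ m. Since 4 ∣ 40, it follows that 4 ∣ m.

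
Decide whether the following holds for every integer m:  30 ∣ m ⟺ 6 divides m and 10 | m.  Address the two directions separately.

Both implications hold.

[⇒] If 30 ∣ m, write m = 30q. Since 30 = 5·6, m = 6·(5q), so 6 ∣ m; and since 30 = 3·10, m = 10·(3q), so 10 ∣ m.

[⇐] Suppose 6 ∣ m and 10 ∣ m. Any common multiple of 6 and 10 is a multiple of their lcm; here lcm(6, 10) = 6·10/gcd(6, 10) = 60/2 = 30, so 30 ∣ m.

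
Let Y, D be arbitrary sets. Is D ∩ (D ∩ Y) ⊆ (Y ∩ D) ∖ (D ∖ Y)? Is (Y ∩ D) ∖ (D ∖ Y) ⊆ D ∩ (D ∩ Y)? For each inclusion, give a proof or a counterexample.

(⊆) Let x ∈ D ∩ (D ∩ Y). Then x ∈ Y ∩ D, from which x ∈ (Y ∩ D) ∖ (D ∖ Y).

(⊇) Let x ∈ (Y ∩ D) ∖ (D ∖ Y). Then x ∈ Y ∩ D, from which x ∈ D ∩ (D ∩ Y).

Both inclusions hold.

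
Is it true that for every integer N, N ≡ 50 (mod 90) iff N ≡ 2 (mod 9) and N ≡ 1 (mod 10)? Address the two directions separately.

(⇒) This fails: N = 50 gives 50 ≡ 50 (mod 90) but 50 ≡ 5 (mod 9), so the conjunction on the right does not hold.

(⇐) This fails: N = 11 satisfies both congruences on the right (11 ≡ 2 mod 9 and 11 ≡ 1 mod 10) yet 11 ≡ 11 (mod 90), not 50.

Neither direction holds.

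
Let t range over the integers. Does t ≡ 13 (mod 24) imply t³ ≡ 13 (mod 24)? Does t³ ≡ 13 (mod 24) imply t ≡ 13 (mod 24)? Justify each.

[⇒] Suppose t ≡ 13 (mod 24). Write t = 24j + 13. Then (24j + 13)³ = 13824j³ + 22464j² + 12168j + 2197 = 24(576j³ + 936j² + 507j + 91) + 13, so t³ ≡ 13 (mod 24).

[⇐] Conversely, suppose t³ ≡ 13 (mod 24). The only residue r in {0, …, 23} with r³ ≡ 13 (mod 24) is r = 13, so t ≡ 13 (mod 24).

Both directions hold.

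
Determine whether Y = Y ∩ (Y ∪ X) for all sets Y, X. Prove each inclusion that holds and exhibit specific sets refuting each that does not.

Forward inclusion. Let x ∈ Y. Then either x ∈ Y and x ∉ X; or x ∈ Y ∩ X. In each case x ∈ Y ∩ (Y ∪ X), so Y ⊆ Y ∩ (Y ∪ X).

Reverse inclusion. Let x ∈ Y ∩ (Y ∪ X). Then either x ∈ Y and x ∉ X; or x ∈ Y ∩ X. In each case x ∈ Y, so Y ∩ (Y ∪ X) ⊆ Y.

Both inclusions hold.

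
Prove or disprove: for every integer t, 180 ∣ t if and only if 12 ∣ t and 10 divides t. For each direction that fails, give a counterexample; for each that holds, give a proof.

(⇒) If 180 ∣ t, write t = 180q. Since 180 = 15·12, t = 12·(15q), so 12 ∣ t; and since 180 = 18·10, t = 10·(18q), so 10 ∣ t.

(⇐) This fails: take t = 60. Both 12 ∣ 60 and 10 ∣ 60, yet 60 is not a multiple of 180 (since 60 = 0·180 + 60), so 180 ∤ 60.

Not equivalent: only (⇒) holds.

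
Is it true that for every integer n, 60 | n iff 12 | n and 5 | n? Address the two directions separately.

The biconditional holds.

(⟹) If 60 ∣ n, write n = 60q. Since 60 = 5·12, n = 12·(5q), so 12 ∣ n; and since 60 = 12·5, n = 5·(12q), so 5 ∣ n.

(⟸) Suppose 12 ∣ n and 5 ∣ n. Any common multiple of 12 and 5 is a multiple of their lcm; here gcd(12, 5) = 1, so lcm(12, 5) = 12·5 = 60, so 60 ∣ n.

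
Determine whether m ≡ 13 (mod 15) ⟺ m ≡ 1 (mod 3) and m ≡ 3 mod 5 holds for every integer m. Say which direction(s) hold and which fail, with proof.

(⟹) Suppose m ≡ 13 (mod 15); write m = 15j + 13. Since 3 ∣ 15, reducing mod 3 gives m ≡ 13 ≡ 1 (mod 3); since 5 ∣ 15, reducing mod 5 gives m ≡ 13 ≡ 3 (mod 5).

(⟸) Conversely, if m ≡ 1 (mod 3) and m ≡ 3 (mod 5), then by the Chinese remainder theorem m ≡ 13 (mod 15). This is exactly m ≡ 13 (mod 15).

Both directions hold.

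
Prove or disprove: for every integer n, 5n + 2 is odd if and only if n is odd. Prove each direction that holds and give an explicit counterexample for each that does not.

The biconditional holds.

[⇒] Suppose 5n + 2 is odd. Since 5 is odd, 5n and n have the same parity, so 5n + 2 ≡ n + 2 (mod 2). As 2 is even, 5n + 2 is odd exactly when n is odd. Thus n is odd.

[⇐] Conversely, suppose n is odd; write n = 2j + 1. Then 5n + 2 = 5·(2j + 1) + 2 = 2·5j + 7, which is odd.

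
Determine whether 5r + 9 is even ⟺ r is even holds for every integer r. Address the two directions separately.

Forward direction. This fails: r = 5 gives 5r + 9 = 34, which is even, but 5 is odd, not even.

Converse. This also fails: r = 2 is even, but 5r + 9 = 19 is odd, not even.

Neither implication holds.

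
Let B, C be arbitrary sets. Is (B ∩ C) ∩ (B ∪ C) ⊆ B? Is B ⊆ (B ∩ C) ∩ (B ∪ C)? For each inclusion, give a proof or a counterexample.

(⊆) Let x ∈ (B ∩ C) ∩ (B ∪ C). Then x ∈ B ∩ C, from which x ∈ B.

(⊇) This inclusion fails. Take B = {1}, C = ∅; then 1 ∈ B but 1 ∉ (B ∩ C) ∩ (B ∪ C).

Only the forward inclusion holds.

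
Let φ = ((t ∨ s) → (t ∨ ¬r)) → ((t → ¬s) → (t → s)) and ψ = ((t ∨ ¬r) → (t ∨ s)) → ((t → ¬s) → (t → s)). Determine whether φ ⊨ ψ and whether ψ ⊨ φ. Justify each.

(←) Assume the antecedent. If t is true, the antecedent forces (r = F, t = T, s = T) or (r = T, t = T, s = T), and the consequent holds there. If t is false, the consequent reduces to true regardless of the other variables. Either way the consequent holds.

(→) Assume the antecedent. If t is true, the antecedent forces (r = F, t = T, s = T) or (r = T, t = T, s = T), and the consequent holds there. If t is false, the consequent reduces to true regardless of the other variables. Either way the consequent holds.

Both implications hold.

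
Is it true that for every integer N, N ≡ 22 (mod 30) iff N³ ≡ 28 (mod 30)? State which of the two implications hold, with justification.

[⇒] Suppose N ≡ 22 (mod 30). Write N = 30j + 22. Then (30j + 22)³ = 27000j³ + 59400j² + 43560j + 10648 = 30(900j³ + 1980j² + 1452j + 354) + 28, so N³ ≡ 28 (mod 30).

[⇐] Conversely, suppose N³ ≡ 28 (mod 30). The only residue r in {0, …, 29} with r³ ≡ 28 (mod 30) is r = 22, so N ≡ 22 (mod 30).

Equivalent; both directions hold.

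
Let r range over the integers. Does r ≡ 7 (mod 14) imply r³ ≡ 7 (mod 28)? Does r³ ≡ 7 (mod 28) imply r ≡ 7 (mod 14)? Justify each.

Forward direction. This fails: take r = 21. Then 21 ≡ 7 (mod 14), but 21³ = 9261 ≡ 21 (mod 28), not 7.

Converse. The residues r modulo 28 with r³ ≡ 7 (mod 28) are exactly {7}, and each is ≡ 7 (mod 14).

The forward direction fails; the converse holds.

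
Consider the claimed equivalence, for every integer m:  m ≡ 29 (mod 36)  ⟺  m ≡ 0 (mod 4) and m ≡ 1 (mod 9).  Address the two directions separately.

(⇒) This fails: m = 29 gives 29 ≡ 29 (mod 36) but 29 ≡ 1 (mod 4), so the conjunction on the right does not hold.

(⇐) This fails: m = 28 satisfies both congruences on the right (28 ≡ 0 mod 4 and 28 ≡ 1 mod 9) yet 28 ≡ 28 (mod 36), not 29.

Neither implication holds.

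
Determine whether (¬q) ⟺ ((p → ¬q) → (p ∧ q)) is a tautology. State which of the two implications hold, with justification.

Both directions fail.

Forward direction. This fails. Under p = F, q = F, the left side is true but the right side is false.

Converse. This fails. Under p = T, q = T, the left side is false but the right side is true.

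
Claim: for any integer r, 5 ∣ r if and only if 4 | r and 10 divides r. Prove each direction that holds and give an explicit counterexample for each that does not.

Not equivalent: only (⇐) holds.

(←) Suppose 4 ∣ r and 10 ∣ r. Any common multiple of 4 and 10 is a multiple of their lcm; here lcm(4, 10) = 4·10/gcd(4, 10) = 40/2 = 20, so 20 ∣ r. Since 5 ∣ 20, it follows that 5 ∣ r.

(→) This fails: take r = 5. Certainly 5 ∣ 5, but 4 ∤ 5.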